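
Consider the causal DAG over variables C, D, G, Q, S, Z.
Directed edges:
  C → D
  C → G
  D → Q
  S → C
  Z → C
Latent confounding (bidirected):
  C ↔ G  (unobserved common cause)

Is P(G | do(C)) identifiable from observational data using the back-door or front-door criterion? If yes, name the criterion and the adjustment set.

desc(C)\{C}={D,G,Q}; candidates ⊆ {S,Z}.
C↔G: latent back-door arc(s) into C.
size 0: {}; under {} C still reaches {G,S,Z} ∋ G.
size 1: {S}, {Z}; under {S} C still reaches {G,Z} ∋ G.
size 2: {S,Z}; under {S,Z} C still reaches {G} ∋ G.
C↔G cannot be blocked by any observed set — no back-door set.
No mediator lies on a directed C→…→G path.
Neither criterion identifies P(G|do(C)) in this graph.

P(G|do(C)): not identifiable (no BD/FD set).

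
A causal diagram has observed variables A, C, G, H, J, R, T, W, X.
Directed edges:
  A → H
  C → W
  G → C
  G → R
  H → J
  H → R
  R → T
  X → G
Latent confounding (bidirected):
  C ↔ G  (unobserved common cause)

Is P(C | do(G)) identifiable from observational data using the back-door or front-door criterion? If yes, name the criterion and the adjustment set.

desc(G)\{G}={C,R,T,W}; candidates ⊆ {A,H,J,X}.
G↔C: latent back-door arc(s) into G.
size 0: {}; under {} G still reaches {C,W,X} ∋ C.
size 1: {A}, {H}, {J} …(+1); under {A} G still reaches {C,W,X} ∋ C.
size 2: {A,H}, {A,J}, {A,X} …(+3); under {A,H} G still reaches {C,W,X} ∋ C.
G↔C cannot be blocked by any observed set — no back-door set.
No mediator lies on a directed G→…→C path.
Neither criterion identifies P(C|do(G)) in this graph.

P(C|do(G)): not identifiable (no BD/FD set).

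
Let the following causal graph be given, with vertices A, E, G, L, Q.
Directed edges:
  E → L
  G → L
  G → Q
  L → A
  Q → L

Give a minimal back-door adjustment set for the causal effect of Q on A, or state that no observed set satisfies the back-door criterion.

Q→A: minimal back-door set {G}.

desc(Q)\{Q}={A,L}; candidates ⊆ {E,G}.
size 0: {}; under {} Q still reaches {A,G,L} ∋ A.
{G}: Q⊥A given {G} in G with Q→· removed — back-door holds.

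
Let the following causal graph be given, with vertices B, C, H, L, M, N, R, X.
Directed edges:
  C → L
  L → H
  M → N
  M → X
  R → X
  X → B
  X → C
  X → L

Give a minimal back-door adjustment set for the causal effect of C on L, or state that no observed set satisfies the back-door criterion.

desc(C)\{C}={H,L}; candidates ⊆ {B,M,N,R,X}.
size 0: {}; under {} C still reaches {B,H,L,M,N,R,X} ∋ L.
{X}: C⊥L given {X} in G with C→· removed — back-door holds.

C→L: minimal back-door set {X}.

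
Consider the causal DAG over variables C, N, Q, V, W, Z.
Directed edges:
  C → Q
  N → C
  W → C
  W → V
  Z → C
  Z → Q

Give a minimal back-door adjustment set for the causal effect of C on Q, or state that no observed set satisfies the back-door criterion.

C→Q: minimal back-door set {Z}.

desc(C)\{C}={Q}; candidates ⊆ {N,V,W,Z}.
size 0: {}; under {} C still reaches {N,Q,V,W,Z} ∋ Q.
{Z}: C⊥Q given {Z} in G with C→· removed — back-door holds.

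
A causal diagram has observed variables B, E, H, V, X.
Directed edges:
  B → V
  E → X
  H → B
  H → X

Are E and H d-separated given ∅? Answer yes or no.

Yes — E ⊥ H | ∅.

Bayes-Ball from E | ∅ reaches {X}.
H ∉ reach(E|∅) ⇒ E ⊥ H | ∅.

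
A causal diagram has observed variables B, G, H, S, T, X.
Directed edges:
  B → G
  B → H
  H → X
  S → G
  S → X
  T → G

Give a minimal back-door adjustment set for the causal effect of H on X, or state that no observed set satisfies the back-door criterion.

H→X: minimal back-door set ∅.

desc(H)\{H}={X}; candidates ⊆ {B,G,S,T}.
∅: H⊥X given ∅ in G with H→· removed — back-door holds.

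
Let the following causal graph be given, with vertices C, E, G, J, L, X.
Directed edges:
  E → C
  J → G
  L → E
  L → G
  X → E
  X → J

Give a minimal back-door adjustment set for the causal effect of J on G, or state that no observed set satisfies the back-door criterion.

desc(J)\{J}={G}; candidates ⊆ {C,E,L,X}.
∅: J⊥G given ∅ in G with J→· removed — back-door holds.

J→G: minimal back-door set ∅.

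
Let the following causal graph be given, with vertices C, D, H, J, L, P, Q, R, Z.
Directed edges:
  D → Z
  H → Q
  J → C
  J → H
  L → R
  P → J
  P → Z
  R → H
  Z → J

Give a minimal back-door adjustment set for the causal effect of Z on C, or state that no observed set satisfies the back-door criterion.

Z→C: minimal back-door set {P}.

desc(Z)\{Z}={C,H,J,Q}; candidates ⊆ {D,L,P,R}.
size 0: {}; under {} Z still reaches {C,D,H,J,P,Q} ∋ C.
{P}: Z⊥C given {P} in G with Z→· removed — back-door holds.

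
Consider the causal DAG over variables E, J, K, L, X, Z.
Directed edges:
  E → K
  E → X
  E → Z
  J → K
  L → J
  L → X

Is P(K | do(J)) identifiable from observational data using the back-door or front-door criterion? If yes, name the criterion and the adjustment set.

desc(J)\{J}={K}; candidates ⊆ {E,L,X,Z}.
∅: J⊥K given ∅ in G with J→· removed — back-door holds.
P(K|do(J)) = P(K|J) — no adjustment needed.

P(K|do(J)): backdoor, adjust for ∅.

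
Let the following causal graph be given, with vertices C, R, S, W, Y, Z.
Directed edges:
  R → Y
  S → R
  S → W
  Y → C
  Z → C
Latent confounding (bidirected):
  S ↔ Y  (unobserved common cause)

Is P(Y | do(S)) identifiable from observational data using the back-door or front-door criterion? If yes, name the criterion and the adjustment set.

P(Y|do(S)): frontdoor, adjust for {R}.

desc(S)\{S}={C,R,W,Y}; candidates ⊆ {Z}.
S↔Y: latent back-door arc(s) into S.
size 0: {}; under {} S still reaches {C,Y} ∋ Y.
size 1: {Z}; under {Z} S still reaches {C,Y} ∋ Y.
S↔Y cannot be blocked by any observed set — no back-door set.
{R}: (i) intercepts every directed S→Y path; (ii) no back-door S→{R}; (iii) {S} blocks every back-door {R}→Y. Front-door holds.
P(Y|do(S)) = Σ_{R} P(R|S) Σ_{S'} P(Y|R,S')P(S').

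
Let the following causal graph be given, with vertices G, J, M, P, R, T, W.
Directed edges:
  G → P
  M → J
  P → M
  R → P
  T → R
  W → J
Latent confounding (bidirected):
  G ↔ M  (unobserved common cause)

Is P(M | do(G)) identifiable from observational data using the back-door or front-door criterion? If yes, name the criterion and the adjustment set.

desc(G)\{G}={J,M,P}; candidates ⊆ {R,T,W}.
G↔M: latent back-door arc(s) into G.
size 0: {}; under {} G still reaches {J,M} ∋ M.
size 1: {R}, {T}, {W}; under {R} G still reaches {J,M} ∋ M.
size 2: {R,T}, {R,W}, {T,W}; under {R,T} G still reaches {J,M} ∋ M.
G↔M cannot be blocked by any observed set — no back-door set.
{P}: (i) intercepts every directed G→M path; (ii) no back-door G→{P}; (iii) {G} blocks every back-door {P}→M. Front-door holds.
P(M|do(G)) = Σ_{P} P(P|G) Σ_{G'} P(M|P,G')P(G').

P(M|do(G)): frontdoor, adjust for {P}.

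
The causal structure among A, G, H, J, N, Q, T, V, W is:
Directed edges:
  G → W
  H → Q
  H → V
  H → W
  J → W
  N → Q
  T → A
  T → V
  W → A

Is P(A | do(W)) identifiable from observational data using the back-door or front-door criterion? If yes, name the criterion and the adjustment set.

desc(W)\{W}={A}; candidates ⊆ {G,H,J,N,Q,T,V}.
∅: W⊥A given ∅ in G with W→· removed — back-door holds.
P(A|do(W)) = P(A|W) — no adjustment needed.

P(A|do(W)): backdoor, adjust for ∅.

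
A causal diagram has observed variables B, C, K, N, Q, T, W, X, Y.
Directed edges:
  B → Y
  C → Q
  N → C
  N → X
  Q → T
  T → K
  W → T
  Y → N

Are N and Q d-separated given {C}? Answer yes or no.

Bayes-Ball from N | {C} reaches {B,X,Y}.
Q ∉ reach(N|{C}) ⇒ N ⊥ Q | {C}.

Yes — N ⊥ Q | {C}.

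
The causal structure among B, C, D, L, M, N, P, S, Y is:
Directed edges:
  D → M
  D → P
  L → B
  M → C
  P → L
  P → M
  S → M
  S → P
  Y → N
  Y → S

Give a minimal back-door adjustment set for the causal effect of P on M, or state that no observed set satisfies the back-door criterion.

P→M: minimal back-door set {D, S}.

desc(P)\{P}={B,C,L,M}; candidates ⊆ {D,N,S,Y}.
size 0: {}; under {} P still reaches {C,D,M,N,S,Y} ∋ M.
size 1: {D}, {N}, {S} …(+1); under {D} P still reaches {C,M,N,S,Y} ∋ M.
{D,S}: P⊥M given {D,S} in G with P→· removed — back-door holds.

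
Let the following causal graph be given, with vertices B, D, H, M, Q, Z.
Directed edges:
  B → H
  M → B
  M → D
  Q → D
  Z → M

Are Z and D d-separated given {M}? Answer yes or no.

Bayes-Ball from Z | {M} reaches ∅.
D ∉ reach(Z|{M}) ⇒ Z ⊥ D | {M}.

Yes — Z ⊥ D | {M}.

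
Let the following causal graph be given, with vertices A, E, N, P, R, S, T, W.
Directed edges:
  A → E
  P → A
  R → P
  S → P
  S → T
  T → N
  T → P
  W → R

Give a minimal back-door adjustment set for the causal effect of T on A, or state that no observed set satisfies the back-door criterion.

desc(T)\{T}={A,E,N,P}; candidates ⊆ {R,S,W}.
size 0: {}; under {} T still reaches {A,E,P,S} ∋ A.
{S}: T⊥A given {S} in G with T→· removed — back-door holds.

T→A: minimal back-door set {S}.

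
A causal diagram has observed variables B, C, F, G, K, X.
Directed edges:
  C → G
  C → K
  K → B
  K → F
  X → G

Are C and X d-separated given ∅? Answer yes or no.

Bayes-Ball from C | ∅ reaches {B,F,G,K}.
X ∉ reach(C|∅) ⇒ C ⊥ X | ∅.

Yes — C ⊥ X | ∅.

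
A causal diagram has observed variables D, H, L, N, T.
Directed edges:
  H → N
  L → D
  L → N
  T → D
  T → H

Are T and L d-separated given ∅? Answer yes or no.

Yes — T ⊥ L | ∅.

Bayes-Ball from T | ∅ reaches {D,H,N}.
L ∉ reach(T|∅) ⇒ T ⊥ L | ∅.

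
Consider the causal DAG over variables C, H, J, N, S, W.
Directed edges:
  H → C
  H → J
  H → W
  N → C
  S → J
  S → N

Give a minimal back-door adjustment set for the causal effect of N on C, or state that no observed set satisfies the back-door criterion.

desc(N)\{N}={C}; candidates ⊆ {H,J,S,W}.
∅: N⊥C given ∅ in G with N→· removed — back-door holds.

N→C: minimal back-door set ∅.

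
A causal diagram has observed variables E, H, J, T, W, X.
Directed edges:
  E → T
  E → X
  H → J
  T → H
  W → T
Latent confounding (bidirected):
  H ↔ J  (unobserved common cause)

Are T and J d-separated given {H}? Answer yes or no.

Bayes-Ball from T | {H} reaches {E,J,W,X}.
J ∈ reach(T|{H}) ⇒ T ⊥̸ J | {H}.

No — T and J are d-connected given {H}.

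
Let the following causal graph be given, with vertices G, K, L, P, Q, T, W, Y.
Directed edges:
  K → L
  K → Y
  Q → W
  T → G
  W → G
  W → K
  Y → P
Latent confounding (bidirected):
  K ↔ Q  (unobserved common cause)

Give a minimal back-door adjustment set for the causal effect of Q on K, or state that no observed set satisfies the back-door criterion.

desc(Q)\{Q}={G,K,L,P,W,Y}; candidates ⊆ {T}.
Q↔K: latent back-door arc(s) into Q.
size 0: {}; under {} Q still reaches {K,L,P,Y} ∋ K.
size 1: {T}; under {T} Q still reaches {K,L,P,Y} ∋ K.
Q↔K cannot be blocked by any observed set — no back-door set.

Q→K: no observed back-door set.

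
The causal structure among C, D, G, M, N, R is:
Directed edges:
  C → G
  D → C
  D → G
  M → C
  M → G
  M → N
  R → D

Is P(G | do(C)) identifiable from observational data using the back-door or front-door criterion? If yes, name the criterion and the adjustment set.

desc(C)\{C}={G}; candidates ⊆ {D,M,N,R}.
size 0: {}; under {} C still reaches {D,G,M,N,R} ∋ G.
size 1: {D}, {M}, {N} …(+1); under {D} C still reaches {G,M,N} ∋ G.
{D,M}: C⊥G given {D,M} in G with C→· removed — back-door holds.
P(G|do(C)) = Σ_{D,M} P(G|C,D,M)·P(D,M).

P(G|do(C)): backdoor, adjust for {D, M}.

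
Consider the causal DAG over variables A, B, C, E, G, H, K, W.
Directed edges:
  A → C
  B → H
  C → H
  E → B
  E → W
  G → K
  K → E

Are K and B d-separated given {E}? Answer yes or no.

Bayes-Ball from K | {E} reaches {G}.
B ∉ reach(K|{E}) ⇒ K ⊥ B | {E}.

Yes — K ⊥ B | {E}.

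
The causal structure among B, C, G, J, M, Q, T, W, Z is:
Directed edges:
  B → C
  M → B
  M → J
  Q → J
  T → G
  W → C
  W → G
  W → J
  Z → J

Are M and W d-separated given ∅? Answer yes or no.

Bayes-Ball from M | ∅ reaches {B,C,J}.
W ∉ reach(M|∅) ⇒ M ⊥ W | ∅.

Yes — M ⊥ W | ∅.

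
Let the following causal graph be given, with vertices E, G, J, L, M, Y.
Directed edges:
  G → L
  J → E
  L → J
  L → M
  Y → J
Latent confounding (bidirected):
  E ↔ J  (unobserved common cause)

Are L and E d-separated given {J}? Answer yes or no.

Bayes-Ball from L | {J} reaches {E,G,M,Y}.
E ∈ reach(L|{J}) ⇒ L ⊥̸ E | {J}.

No — L and E are d-connected given {J}.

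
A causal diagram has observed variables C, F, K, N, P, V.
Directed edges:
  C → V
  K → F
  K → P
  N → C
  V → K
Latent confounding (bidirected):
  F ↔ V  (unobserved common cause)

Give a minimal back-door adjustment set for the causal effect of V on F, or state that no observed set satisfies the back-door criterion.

V→F: no observed back-door set.

desc(V)\{V}={F,K,P}; candidates ⊆ {C,N}.
V↔F: latent back-door arc(s) into V.
size 0: {}; under {} V still reaches {C,F,N} ∋ F.
size 1: {C}, {N}; under {C} V still reaches {F} ∋ F.
size 2: {C,N}; under {C,N} V still reaches {F} ∋ F.
V↔F cannot be blocked by any observed set — no back-door set.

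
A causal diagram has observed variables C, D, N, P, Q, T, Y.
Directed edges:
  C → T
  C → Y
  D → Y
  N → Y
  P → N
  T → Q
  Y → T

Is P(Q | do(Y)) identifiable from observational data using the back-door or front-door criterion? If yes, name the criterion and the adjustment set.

desc(Y)\{Y}={Q,T}; candidates ⊆ {C,D,N,P}.
size 0: {}; under {} Y still reaches {C,D,N,P,Q,T} ∋ Q.
{C}: Y⊥Q given {C} in G with Y→· removed — back-door holds.
P(Q|do(Y)) = Σ_{C} P(Q|Y,C)·P(C).

P(Q|do(Y)): backdoor, adjust for {C}.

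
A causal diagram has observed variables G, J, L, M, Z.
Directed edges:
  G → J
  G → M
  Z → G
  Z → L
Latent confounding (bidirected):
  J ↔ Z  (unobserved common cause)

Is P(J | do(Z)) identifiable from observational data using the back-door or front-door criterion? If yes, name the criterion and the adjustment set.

desc(Z)\{Z}={G,J,L,M}; candidates ⊆ {—}.
Z↔J: latent back-door arc(s) into Z.
size 0: {}; under {} Z still reaches {J} ∋ J.
Z↔J cannot be blocked by any observed set — no back-door set.
{G}: (i) intercepts every directed Z→J path; (ii) no back-door Z→{G}; (iii) {Z} blocks every back-door {G}→J. Front-door holds.
P(J|do(Z)) = Σ_{G} P(G|Z) Σ_{Z'} P(J|G,Z')P(Z').

P(J|do(Z)): frontdoor, adjust for {G}.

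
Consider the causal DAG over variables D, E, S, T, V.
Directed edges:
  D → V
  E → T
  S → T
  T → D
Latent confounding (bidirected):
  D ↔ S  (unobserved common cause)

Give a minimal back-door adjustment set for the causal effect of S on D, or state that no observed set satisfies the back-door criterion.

S→D: no observed back-door set.

desc(S)\{S}={D,T,V}; candidates ⊆ {E}.
S↔D: latent back-door arc(s) into S.
size 0: {}; under {} S still reaches {D,V} ∋ D.
size 1: {E}; under {E} S still reaches {D,V} ∋ D.
S↔D cannot be blocked by any observed set — no back-door set.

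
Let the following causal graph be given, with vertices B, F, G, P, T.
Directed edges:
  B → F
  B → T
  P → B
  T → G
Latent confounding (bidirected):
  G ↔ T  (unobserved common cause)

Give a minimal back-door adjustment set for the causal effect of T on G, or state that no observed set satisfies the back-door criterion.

T→G: no observed back-door set.

desc(T)\{T}={G}; candidates ⊆ {B,F,P}.
T↔G: latent back-door arc(s) into T.
size 0: {}; under {} T still reaches {B,F,G,P} ∋ G.
size 1: {B}, {F}, {P}; under {B} T still reaches {G} ∋ G.
size 2: {B,F}, {B,P}, {F,P}; under {B,F} T still reaches {G} ∋ G.
T↔G cannot be blocked by any observed set — no back-door set.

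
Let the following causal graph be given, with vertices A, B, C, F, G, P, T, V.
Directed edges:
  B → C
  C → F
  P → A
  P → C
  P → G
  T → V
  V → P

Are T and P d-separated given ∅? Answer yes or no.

No — T and P are d-connected given ∅.

Bayes-Ball from T | ∅ reaches {A,C,F,G,P,V}.
P ∈ reach(T|∅) ⇒ T ⊥̸ P | ∅.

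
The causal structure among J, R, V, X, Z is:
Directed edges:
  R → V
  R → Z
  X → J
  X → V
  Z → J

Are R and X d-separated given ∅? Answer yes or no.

Yes — R ⊥ X | ∅.

Bayes-Ball from R | ∅ reaches {J,V,Z}.
X ∉ reach(R|∅) ⇒ R ⊥ X | ∅.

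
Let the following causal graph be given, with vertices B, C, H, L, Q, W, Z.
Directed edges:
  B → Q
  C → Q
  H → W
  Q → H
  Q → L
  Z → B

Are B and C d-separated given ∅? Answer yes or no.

Yes — B ⊥ C | ∅.

Bayes-Ball from B | ∅ reaches {H,L,Q,W,Z}.
C ∉ reach(B|∅) ⇒ B ⊥ C | ∅.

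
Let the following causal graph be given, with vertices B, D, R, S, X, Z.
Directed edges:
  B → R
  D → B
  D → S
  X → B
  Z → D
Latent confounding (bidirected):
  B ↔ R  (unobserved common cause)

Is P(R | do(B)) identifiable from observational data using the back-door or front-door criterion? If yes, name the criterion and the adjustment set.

desc(B)\{B}={R}; candidates ⊆ {D,S,X,Z}.
B↔R: latent back-door arc(s) into B.
size 0: {}; under {} B still reaches {D,R,S,X,Z} ∋ R.
size 1: {D}, {S}, {X} …(+1); under {D} B still reaches {R,X} ∋ R.
size 2: {D,S}, {D,X}, {D,Z} …(+3); under {D,S} B still reaches {R,X} ∋ R.
B↔R cannot be blocked by any observed set — no back-door set.
No mediator lies on a directed B→…→R path.
Neither criterion identifies P(R|do(B)) in this graph.

P(R|do(B)): not identifiable (no BD/FD set).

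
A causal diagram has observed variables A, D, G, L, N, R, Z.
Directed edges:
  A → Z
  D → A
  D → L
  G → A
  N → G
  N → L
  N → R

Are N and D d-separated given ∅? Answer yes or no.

Bayes-Ball from N | ∅ reaches {A,G,L,R,Z}.
D ∉ reach(N|∅) ⇒ N ⊥ D | ∅.

Yes — N ⊥ D | ∅.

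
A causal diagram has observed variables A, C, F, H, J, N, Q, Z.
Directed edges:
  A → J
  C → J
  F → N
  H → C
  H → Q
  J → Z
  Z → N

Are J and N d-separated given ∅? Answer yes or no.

No — J and N are d-connected given ∅.

Bayes-Ball from J | ∅ reaches {A,C,H,N,Q,Z}.
N ∈ reach(J|∅) ⇒ J ⊥̸ N | ∅.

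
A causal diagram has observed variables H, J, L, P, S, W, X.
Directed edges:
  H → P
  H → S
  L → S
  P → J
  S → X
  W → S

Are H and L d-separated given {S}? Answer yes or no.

No — H and L are d-connected given {S}.

Bayes-Ball from H | {S} reaches {J,L,P,W}.
L ∈ reach(H|{S}) ⇒ H ⊥̸ L | {S}.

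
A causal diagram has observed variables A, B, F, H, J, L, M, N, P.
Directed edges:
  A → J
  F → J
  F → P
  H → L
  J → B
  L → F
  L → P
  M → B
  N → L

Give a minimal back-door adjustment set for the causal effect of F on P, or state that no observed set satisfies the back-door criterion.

F→P: minimal back-door set {L}.

desc(F)\{F}={B,J,P}; candidates ⊆ {A,H,L,M,N}.
size 0: {}; under {} F still reaches {H,L,N,P} ∋ P.
{L}: F⊥P given {L} in G with F→· removed — back-door holds.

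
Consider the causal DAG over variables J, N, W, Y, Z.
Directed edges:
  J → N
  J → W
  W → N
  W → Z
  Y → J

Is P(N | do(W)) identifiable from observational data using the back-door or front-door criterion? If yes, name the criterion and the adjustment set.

desc(W)\{W}={N,Z}; candidates ⊆ {J,Y}.
size 0: {}; under {} W still reaches {J,N,Y} ∋ N.
{J}: W⊥N given {J} in G with W→· removed — back-door holds.
P(N|do(W)) = Σ_{J} P(N|W,J)·P(J).

P(N|do(W)): backdoor, adjust for {J}.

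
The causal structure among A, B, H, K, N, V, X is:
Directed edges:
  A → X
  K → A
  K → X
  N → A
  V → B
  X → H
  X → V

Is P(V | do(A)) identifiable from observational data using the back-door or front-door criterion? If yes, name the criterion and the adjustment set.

P(V|do(A)): backdoor, adjust for {K}.

desc(A)\{A}={B,H,V,X}; candidates ⊆ {K,N}.
size 0: {}; under {} A still reaches {B,H,K,N,V,X} ∋ V.
{K}: A⊥V given {K} in G with A→· removed — back-door holds.
P(V|do(A)) = Σ_{K} P(V|A,K)·P(K).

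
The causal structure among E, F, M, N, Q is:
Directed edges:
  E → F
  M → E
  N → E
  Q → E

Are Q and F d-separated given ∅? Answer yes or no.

No — Q and F are d-connected given ∅.

Bayes-Ball from Q | ∅ reaches {E,F}.
F ∈ reach(Q|∅) ⇒ Q ⊥̸ F | ∅.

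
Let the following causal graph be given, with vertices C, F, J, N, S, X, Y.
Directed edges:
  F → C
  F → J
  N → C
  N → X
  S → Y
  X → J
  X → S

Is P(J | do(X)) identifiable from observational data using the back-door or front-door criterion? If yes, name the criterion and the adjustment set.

desc(X)\{X}={J,S,Y}; candidates ⊆ {C,F,N}.
∅: X⊥J given ∅ in G with X→· removed — back-door holds.
P(J|do(X)) = P(J|X) — no adjustment needed.

P(J|do(X)): backdoor, adjust for ∅.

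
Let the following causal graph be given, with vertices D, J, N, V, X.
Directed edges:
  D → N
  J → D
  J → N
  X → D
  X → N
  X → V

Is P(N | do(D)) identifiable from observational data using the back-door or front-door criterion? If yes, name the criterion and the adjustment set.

P(N|do(D)): backdoor, adjust for {J, X}.

desc(D)\{D}={N}; candidates ⊆ {J,V,X}.
size 0: {}; under {} D still reaches {J,N,V,X} ∋ N.
size 1: {J}, {V}, {X}; under {J} D still reaches {N,V,X} ∋ N.
{J,X}: D⊥N given {J,X} in G with D→· removed — back-door holds.
P(N|do(D)) = Σ_{J,X} P(N|D,J,X)·P(J,X).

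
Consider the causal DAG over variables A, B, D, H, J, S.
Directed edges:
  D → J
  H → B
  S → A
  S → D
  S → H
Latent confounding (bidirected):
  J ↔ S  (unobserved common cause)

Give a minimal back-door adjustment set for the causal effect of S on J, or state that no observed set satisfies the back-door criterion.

S→J: no observed back-door set.

desc(S)\{S}={A,B,D,H,J}; candidates ⊆ {—}.
S↔J: latent back-door arc(s) into S.
size 0: {}; under {} S still reaches {J} ∋ J.
S↔J cannot be blocked by any observed set — no back-door set.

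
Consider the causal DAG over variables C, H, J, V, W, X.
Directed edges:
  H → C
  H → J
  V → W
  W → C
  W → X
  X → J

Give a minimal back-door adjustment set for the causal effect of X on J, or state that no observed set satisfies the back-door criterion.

X→J: minimal back-door set ∅.

desc(X)\{X}={J}; candidates ⊆ {C,H,V,W}.
∅: X⊥J given ∅ in G with X→· removed — back-door holds.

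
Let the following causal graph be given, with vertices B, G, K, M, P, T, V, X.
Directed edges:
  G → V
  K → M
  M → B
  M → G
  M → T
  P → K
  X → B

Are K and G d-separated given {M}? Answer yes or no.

Bayes-Ball from K | {M} reaches {P}.
G ∉ reach(K|{M}) ⇒ K ⊥ G | {M}.

Yes — K ⊥ G | {M}.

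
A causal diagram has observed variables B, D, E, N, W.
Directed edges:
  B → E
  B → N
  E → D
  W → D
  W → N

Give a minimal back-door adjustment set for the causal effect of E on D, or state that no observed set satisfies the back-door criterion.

E→D: minimal back-door set ∅.

desc(E)\{E}={D}; candidates ⊆ {B,N,W}.
∅: E⊥D given ∅ in G with E→· removed — back-door holds.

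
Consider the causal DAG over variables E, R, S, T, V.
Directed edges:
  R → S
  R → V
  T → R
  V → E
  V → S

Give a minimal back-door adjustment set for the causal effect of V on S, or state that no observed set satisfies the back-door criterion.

desc(V)\{V}={E,S}; candidates ⊆ {R,T}.
size 0: {}; under {} V still reaches {R,S,T} ∋ S.
{R}: V⊥S given {R} in G with V→· removed — back-door holds.

V→S: minimal back-door set {R}.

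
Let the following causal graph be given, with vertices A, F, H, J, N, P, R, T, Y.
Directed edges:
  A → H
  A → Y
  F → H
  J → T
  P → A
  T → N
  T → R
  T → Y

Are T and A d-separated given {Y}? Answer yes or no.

Bayes-Ball from T | {Y} reaches {A,H,J,N,P,R}.
A ∈ reach(T|{Y}) ⇒ T ⊥̸ A | {Y}.

No — T and A are d-connected given {Y}.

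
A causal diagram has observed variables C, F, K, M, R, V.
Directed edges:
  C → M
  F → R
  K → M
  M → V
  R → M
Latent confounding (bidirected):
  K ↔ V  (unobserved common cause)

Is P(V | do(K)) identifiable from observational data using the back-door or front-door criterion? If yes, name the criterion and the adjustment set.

P(V|do(K)): frontdoor, adjust for {M}.

desc(K)\{K}={M,V}; candidates ⊆ {C,F,R}.
K↔V: latent back-door arc(s) into K.
size 0: {}; under {} K still reaches {V} ∋ V.
size 1: {C}, {F}, {R}; under {C} K still reaches {V} ∋ V.
size 2: {C,F}, {C,R}, {F,R}; under {C,F} K still reaches {V} ∋ V.
K↔V cannot be blocked by any observed set — no back-door set.
{M}: (i) intercepts every directed K→V path; (ii) no back-door K→{M}; (iii) {K} blocks every back-door {M}→V. Front-door holds.
P(V|do(K)) = Σ_{M} P(M|K) Σ_{K'} P(V|M,K')P(K').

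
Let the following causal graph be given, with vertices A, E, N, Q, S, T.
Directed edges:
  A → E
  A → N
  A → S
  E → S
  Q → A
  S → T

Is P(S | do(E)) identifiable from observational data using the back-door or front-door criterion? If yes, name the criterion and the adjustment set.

desc(E)\{E}={S,T}; candidates ⊆ {A,N,Q}.
size 0: {}; under {} E still reaches {A,N,Q,S,T} ∋ S.
{A}: E⊥S given {A} in G with E→· removed — back-door holds.
P(S|do(E)) = Σ_{A} P(S|E,A)·P(A).

P(S|do(E)): backdoor, adjust for {A}.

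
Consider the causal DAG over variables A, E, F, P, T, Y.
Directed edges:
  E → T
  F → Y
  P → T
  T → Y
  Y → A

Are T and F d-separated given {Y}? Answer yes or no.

Bayes-Ball from T | {Y} reaches {E,F,P}.
F ∈ reach(T|{Y}) ⇒ T ⊥̸ F | {Y}.

No — T and F are d-connected given {Y}.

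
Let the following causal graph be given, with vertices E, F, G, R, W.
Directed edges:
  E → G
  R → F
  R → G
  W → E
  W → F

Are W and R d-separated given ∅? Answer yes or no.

Yes — W ⊥ R | ∅.

Bayes-Ball from W | ∅ reaches {E,F,G}.
R ∉ reach(W|∅) ⇒ W ⊥ R | ∅.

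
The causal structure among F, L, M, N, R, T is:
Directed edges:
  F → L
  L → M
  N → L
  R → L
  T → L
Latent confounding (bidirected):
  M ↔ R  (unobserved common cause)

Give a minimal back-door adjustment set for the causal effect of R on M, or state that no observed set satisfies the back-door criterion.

desc(R)\{R}={L,M}; candidates ⊆ {F,N,T}.
R↔M: latent back-door arc(s) into R.
size 0: {}; under {} R still reaches {M} ∋ M.
size 1: {F}, {N}, {T}; under {F} R still reaches {M} ∋ M.
size 2: {F,N}, {F,T}, {N,T}; under {F,N} R still reaches {M} ∋ M.
R↔M cannot be blocked by any observed set — no back-door set.

R→M: no observed back-door set.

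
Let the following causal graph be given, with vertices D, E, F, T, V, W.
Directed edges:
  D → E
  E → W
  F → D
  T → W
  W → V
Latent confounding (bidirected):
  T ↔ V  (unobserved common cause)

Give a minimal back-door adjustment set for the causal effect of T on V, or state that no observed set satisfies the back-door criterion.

T→V: no observed back-door set.

desc(T)\{T}={V,W}; candidates ⊆ {D,E,F}.
T↔V: latent back-door arc(s) into T.
size 0: {}; under {} T still reaches {V} ∋ V.
size 1: {D}, {E}, {F}; under {D} T still reaches {V} ∋ V.
size 2: {D,E}, {D,F}, {E,F}; under {D,E} T still reaches {V} ∋ V.
T↔V cannot be blocked by any observed set — no back-door set.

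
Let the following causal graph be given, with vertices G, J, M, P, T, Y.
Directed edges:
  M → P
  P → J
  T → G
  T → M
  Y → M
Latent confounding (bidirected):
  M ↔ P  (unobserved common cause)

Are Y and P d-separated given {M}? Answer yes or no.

No — Y and P are d-connected given {M}.

Bayes-Ball from Y | {M} reaches {G,J,P,T}.
P ∈ reach(Y|{M}) ⇒ Y ⊥̸ P | {M}.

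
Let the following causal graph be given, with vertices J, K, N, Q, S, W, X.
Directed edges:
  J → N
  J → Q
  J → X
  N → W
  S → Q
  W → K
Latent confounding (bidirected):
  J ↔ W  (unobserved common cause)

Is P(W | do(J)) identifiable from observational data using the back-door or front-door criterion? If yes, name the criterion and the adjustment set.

P(W|do(J)): frontdoor, adjust for {N}.

desc(J)\{J}={K,N,Q,W,X}; candidates ⊆ {S}.
J↔W: latent back-door arc(s) into J.
size 0: {}; under {} J still reaches {K,W} ∋ W.
size 1: {S}; under {S} J still reaches {K,W} ∋ W.
J↔W cannot be blocked by any observed set — no back-door set.
{N}: (i) intercepts every directed J→W path; (ii) no back-door J→{N}; (iii) {J} blocks every back-door {N}→W. Front-door holds.
P(W|do(J)) = Σ_{N} P(N|J) Σ_{J'} P(W|N,J')P(J').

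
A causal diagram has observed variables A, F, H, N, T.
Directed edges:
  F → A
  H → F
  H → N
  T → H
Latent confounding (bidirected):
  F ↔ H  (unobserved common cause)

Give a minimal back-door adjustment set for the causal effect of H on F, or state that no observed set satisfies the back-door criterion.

H→F: no observed back-door set.

desc(H)\{H}={A,F,N}; candidates ⊆ {T}.
H↔F: latent back-door arc(s) into H.
size 0: {}; under {} H still reaches {A,F,T} ∋ F.
size 1: {T}; under {T} H still reaches {A,F} ∋ F.
H↔F cannot be blocked by any observed set — no back-door set.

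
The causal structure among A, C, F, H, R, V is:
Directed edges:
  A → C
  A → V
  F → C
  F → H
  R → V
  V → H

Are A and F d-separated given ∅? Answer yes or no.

Yes — A ⊥ F | ∅.

Bayes-Ball from A | ∅ reaches {C,H,V}.
F ∉ reach(A|∅) ⇒ A ⊥ F | ∅.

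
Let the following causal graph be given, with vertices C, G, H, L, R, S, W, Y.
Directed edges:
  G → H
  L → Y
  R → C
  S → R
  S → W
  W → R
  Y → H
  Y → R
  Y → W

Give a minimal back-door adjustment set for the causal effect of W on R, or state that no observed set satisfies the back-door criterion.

W→R: minimal back-door set {S, Y}.

desc(W)\{W}={C,R}; candidates ⊆ {G,H,L,S,Y}.
size 0: {}; under {} W still reaches {C,H,L,R,S,Y} ∋ R.
size 1: {G}, {H}, {L} …(+2); under {G} W still reaches {C,H,L,R,S,Y} ∋ R.
{S,Y}: W⊥R given {S,Y} in G with W→· removed — back-door holds.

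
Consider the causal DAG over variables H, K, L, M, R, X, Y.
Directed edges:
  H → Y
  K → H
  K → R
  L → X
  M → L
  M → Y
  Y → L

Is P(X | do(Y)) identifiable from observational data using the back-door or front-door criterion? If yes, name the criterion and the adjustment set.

desc(Y)\{Y}={L,X}; candidates ⊆ {H,K,M,R}.
size 0: {}; under {} Y still reaches {H,K,L,M,R,X} ∋ X.
{M}: Y⊥X given {M} in G with Y→· removed — back-door holds.
P(X|do(Y)) = Σ_{M} P(X|Y,M)·P(M).

P(X|do(Y)): backdoor, adjust for {M}.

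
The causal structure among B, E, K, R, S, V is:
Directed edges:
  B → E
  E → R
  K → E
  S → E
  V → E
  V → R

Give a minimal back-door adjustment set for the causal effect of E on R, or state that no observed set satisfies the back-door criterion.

desc(E)\{E}={R}; candidates ⊆ {B,K,S,V}.
size 0: {}; under {} E still reaches {B,K,R,S,V} ∋ R.
{V}: E⊥R given {V} in G with E→· removed — back-door holds.

E→R: minimal back-door set {V}.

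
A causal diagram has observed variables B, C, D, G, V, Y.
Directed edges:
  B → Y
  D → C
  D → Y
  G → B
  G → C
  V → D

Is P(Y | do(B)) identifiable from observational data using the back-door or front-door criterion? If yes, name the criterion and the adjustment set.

desc(B)\{B}={Y}; candidates ⊆ {C,D,G,V}.
∅: B⊥Y given ∅ in G with B→· removed — back-door holds.
P(Y|do(B)) = P(Y|B) — no adjustment needed.

P(Y|do(B)): backdoor, adjust for ∅.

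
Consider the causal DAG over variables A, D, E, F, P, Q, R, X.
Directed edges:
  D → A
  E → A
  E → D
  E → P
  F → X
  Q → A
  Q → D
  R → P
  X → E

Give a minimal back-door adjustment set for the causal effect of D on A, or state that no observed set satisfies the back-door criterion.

D→A: minimal back-door set {E, Q}.

desc(D)\{D}={A}; candidates ⊆ {E,F,P,Q,R,X}.
size 0: {}; under {} D still reaches {A,E,F,P,Q,X} ∋ A.
size 1: {E}, {F}, {P} …(+3); under {E} D still reaches {A,Q} ∋ A.
{E,Q}: D⊥A given {E,Q} in G with D→· removed — back-door holds.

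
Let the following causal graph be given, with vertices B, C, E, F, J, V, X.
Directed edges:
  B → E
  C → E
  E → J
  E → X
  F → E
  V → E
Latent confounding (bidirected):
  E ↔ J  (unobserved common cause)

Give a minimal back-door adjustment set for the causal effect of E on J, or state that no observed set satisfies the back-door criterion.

desc(E)\{E}={J,X}; candidates ⊆ {B,C,F,V}.
E↔J: latent back-door arc(s) into E.
size 0: {}; under {} E still reaches {B,C,F,J,V} ∋ J.
size 1: {B}, {C}, {F} …(+1); under {B} E still reaches {C,F,J,V} ∋ J.
size 2: {B,C}, {B,F}, {B,V} …(+3); under {B,C} E still reaches {F,J,V} ∋ J.
E↔J cannot be blocked by any observed set — no back-door set.

E→J: no observed back-door set.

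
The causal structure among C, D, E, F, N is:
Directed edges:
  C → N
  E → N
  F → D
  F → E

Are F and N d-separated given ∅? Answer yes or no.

Bayes-Ball from F | ∅ reaches {D,E,N}.
N ∈ reach(F|∅) ⇒ F ⊥̸ N | ∅.

No — F and N are d-connected given ∅.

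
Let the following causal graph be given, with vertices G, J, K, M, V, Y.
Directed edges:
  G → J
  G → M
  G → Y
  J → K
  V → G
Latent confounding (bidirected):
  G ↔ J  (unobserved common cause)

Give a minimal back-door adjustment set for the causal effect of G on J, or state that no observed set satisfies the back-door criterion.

G→J: no observed back-door set.

desc(G)\{G}={J,K,M,Y}; candidates ⊆ {V}.
G↔J: latent back-door arc(s) into G.
size 0: {}; under {} G still reaches {J,K,V} ∋ J.
size 1: {V}; under {V} G still reaches {J,K} ∋ J.
G↔J cannot be blocked by any observed set — no back-door set.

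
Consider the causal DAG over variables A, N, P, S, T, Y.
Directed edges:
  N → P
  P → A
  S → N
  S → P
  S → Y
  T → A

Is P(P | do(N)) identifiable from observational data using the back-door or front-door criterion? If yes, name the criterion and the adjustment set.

desc(N)\{N}={A,P}; candidates ⊆ {S,T,Y}.
size 0: {}; under {} N still reaches {A,P,S,Y} ∋ P.
{S}: N⊥P given {S} in G with N→· removed — back-door holds.
P(P|do(N)) = Σ_{S} P(P|N,S)·P(S).

P(P|do(N)): backdoor, adjust for {S}.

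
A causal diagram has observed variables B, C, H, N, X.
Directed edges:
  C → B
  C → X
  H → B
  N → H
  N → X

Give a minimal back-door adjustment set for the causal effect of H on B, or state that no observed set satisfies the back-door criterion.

desc(H)\{H}={B}; candidates ⊆ {C,N,X}.
∅: H⊥B given ∅ in G with H→· removed — back-door holds.

H→B: minimal back-door set ∅.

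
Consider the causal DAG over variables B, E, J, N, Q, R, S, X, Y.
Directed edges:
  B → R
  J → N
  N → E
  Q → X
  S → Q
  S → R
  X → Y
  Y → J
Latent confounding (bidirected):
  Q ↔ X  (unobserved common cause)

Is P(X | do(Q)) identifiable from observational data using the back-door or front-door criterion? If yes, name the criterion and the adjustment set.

desc(Q)\{Q}={E,J,N,X,Y}; candidates ⊆ {B,R,S}.
Q↔X: latent back-door arc(s) into Q.
size 0: {}; under {} Q still reaches {E,J,N,R,S,X,Y} ∋ X.
size 1: {B}, {R}, {S}; under {B} Q still reaches {E,J,N,R,S,X,Y} ∋ X.
size 2: {B,R}, {B,S}, {R,S}; under {B,R} Q still reaches {E,J,N,S,X,Y} ∋ X.
Q↔X cannot be blocked by any observed set — no back-door set.
No mediator lies on a directed Q→…→X path.
Neither criterion identifies P(X|do(Q)) in this graph.

P(X|do(Q)): not identifiable (no BD/FD set).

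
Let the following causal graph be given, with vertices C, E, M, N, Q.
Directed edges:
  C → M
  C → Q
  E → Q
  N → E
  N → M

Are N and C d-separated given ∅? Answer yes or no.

Yes — N ⊥ C | ∅.

Bayes-Ball from N | ∅ reaches {E,M,Q}.
C ∉ reach(N|∅) ⇒ N ⊥ C | ∅.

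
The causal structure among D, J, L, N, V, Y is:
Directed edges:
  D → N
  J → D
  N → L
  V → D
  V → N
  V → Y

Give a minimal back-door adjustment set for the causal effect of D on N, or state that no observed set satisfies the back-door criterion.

D→N: minimal back-door set {V}.

desc(D)\{D}={L,N}; candidates ⊆ {J,V,Y}.
size 0: {}; under {} D still reaches {J,L,N,V,Y} ∋ N.
{V}: D⊥N given {V} in G with D→· removed — back-door holds.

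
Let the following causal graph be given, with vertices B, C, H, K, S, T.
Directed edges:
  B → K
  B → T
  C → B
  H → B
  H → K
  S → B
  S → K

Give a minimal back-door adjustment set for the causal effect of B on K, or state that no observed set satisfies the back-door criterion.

desc(B)\{B}={K,T}; candidates ⊆ {C,H,S}.
size 0: {}; under {} B still reaches {C,H,K,S} ∋ K.
size 1: {C}, {H}, {S}; under {C} B still reaches {H,K,S} ∋ K.
{H,S}: B⊥K given {H,S} in G with B→· removed — back-door holds.

B→K: minimal back-door set {H, S}.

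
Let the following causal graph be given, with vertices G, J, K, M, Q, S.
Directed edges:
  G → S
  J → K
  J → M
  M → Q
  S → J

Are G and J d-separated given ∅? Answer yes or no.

No — G and J are d-connected given ∅.

Bayes-Ball from G | ∅ reaches {J,K,M,Q,S}.
J ∈ reach(G|∅) ⇒ G ⊥̸ J | ∅.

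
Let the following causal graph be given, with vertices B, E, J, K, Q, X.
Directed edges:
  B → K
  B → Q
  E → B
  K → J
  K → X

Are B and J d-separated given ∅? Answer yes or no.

No — B and J are d-connected given ∅.

Bayes-Ball from B | ∅ reaches {E,J,K,Q,X}.
J ∈ reach(B|∅) ⇒ B ⊥̸ J | ∅.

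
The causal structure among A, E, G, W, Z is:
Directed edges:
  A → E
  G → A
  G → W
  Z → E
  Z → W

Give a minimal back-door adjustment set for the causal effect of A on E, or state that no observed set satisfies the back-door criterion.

A→E: minimal back-door set ∅.

desc(A)\{A}={E}; candidates ⊆ {G,W,Z}.
∅: A⊥E given ∅ in G with A→· removed — back-door holds.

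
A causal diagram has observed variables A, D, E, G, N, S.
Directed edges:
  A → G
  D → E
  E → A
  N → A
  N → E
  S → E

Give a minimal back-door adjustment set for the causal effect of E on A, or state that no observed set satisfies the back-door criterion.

desc(E)\{E}={A,G}; candidates ⊆ {D,N,S}.
size 0: {}; under {} E still reaches {A,D,G,N,S} ∋ A.
{N}: E⊥A given {N} in G with E→· removed — back-door holds.

E→A: minimal back-door set {N}.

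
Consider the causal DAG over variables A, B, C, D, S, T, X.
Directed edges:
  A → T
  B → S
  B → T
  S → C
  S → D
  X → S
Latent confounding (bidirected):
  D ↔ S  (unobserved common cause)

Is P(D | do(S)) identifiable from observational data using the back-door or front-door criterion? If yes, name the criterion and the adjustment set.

desc(S)\{S}={C,D}; candidates ⊆ {A,B,T,X}.
S↔D: latent back-door arc(s) into S.
size 0: {}; under {} S still reaches {B,D,T,X} ∋ D.
size 1: {A}, {B}, {T} …(+1); under {A} S still reaches {B,D,T,X} ∋ D.
size 2: {A,B}, {A,T}, {A,X} …(+3); under {A,B} S still reaches {D,X} ∋ D.
S↔D cannot be blocked by any observed set — no back-door set.
No mediator lies on a directed S→…→D path.
Neither criterion identifies P(D|do(S)) in this graph.

P(D|do(S)): not identifiable (no BD/FD set).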